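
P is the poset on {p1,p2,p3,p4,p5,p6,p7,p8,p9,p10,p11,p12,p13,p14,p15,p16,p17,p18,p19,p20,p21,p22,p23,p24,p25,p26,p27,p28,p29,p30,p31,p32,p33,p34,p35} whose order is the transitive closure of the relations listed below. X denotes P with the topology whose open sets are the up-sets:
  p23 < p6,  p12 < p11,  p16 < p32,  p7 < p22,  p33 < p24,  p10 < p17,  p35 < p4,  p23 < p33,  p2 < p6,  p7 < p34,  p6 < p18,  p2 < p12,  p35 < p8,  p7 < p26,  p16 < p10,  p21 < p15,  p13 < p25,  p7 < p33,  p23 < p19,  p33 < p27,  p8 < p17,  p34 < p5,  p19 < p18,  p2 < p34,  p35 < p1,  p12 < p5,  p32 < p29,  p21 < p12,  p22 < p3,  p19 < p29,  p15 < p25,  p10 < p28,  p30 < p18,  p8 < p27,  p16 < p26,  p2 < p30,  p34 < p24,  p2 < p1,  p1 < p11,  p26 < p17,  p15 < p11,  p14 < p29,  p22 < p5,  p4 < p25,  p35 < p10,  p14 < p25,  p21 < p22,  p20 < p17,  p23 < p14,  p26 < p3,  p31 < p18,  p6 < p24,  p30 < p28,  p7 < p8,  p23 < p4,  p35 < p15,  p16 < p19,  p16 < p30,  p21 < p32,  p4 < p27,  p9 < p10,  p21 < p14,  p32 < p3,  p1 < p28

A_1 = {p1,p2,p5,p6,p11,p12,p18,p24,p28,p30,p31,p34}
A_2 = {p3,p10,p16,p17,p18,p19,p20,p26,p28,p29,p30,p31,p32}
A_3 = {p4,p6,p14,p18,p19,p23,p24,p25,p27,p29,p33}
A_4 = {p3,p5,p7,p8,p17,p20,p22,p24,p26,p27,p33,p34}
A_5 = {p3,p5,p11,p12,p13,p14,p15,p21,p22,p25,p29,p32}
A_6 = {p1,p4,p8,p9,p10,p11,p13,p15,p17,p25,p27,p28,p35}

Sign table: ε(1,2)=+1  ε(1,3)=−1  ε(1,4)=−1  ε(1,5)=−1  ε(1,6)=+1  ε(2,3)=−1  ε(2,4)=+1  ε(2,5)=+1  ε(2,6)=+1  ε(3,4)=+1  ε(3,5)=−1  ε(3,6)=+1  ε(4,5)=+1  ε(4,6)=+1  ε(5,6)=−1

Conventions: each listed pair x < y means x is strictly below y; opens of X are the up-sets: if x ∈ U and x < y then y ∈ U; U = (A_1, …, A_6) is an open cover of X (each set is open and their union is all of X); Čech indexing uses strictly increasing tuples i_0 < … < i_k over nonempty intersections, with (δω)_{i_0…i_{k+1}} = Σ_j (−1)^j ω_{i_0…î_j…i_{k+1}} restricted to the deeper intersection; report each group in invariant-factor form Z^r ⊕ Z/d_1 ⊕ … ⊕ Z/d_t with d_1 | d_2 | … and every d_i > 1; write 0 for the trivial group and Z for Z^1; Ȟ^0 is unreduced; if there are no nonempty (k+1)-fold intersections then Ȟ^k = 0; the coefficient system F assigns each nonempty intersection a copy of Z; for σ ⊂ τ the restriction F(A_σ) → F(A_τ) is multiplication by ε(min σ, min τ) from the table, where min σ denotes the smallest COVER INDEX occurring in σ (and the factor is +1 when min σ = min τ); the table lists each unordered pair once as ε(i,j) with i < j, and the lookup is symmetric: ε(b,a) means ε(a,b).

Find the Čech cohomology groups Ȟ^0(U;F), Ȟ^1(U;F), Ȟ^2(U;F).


nonempty overlaps:
  A12={p18,p28,p30,p31} A13={p6,p18,p24} A14={p5,p24,p34} A15={p5,p11,p12} A16={p1,p11,p28} A23={p18,p19,p29} A24={p3,p17,p20,p26} A25={p3,p29,p32} A26={p10,p17,p28} A34={p24,p27,p33} A35={p14,p25,p29} A36={p4,p25,p27} A45={p3,p5,p22} A46={p8,p17,p27} A56={p11,p13,p15,p25}
  A123={p18} A126={p28} A134={p24} A145={p5} A156={p11} A235={p29} A245={p3} A246={p17} A346={p27} A356={p25}
C dims 6,15,10; δ0: rk 6, SNF 1^5·2; δ1: rk 9, SNF 1^9
degree 0: 6−6−0 = 0 → Ȟ^0 ≅ 0
degree 1: 15−9−6 = 0 plus torsion [2] → Ȟ^1 ≅ Z/2
degree 2: 10−0−9 = 1 → Ȟ^2 ≅ Z

Ȟ^0 = 0,  Ȟ^1 = Z/2,  Ȟ^2 = Z


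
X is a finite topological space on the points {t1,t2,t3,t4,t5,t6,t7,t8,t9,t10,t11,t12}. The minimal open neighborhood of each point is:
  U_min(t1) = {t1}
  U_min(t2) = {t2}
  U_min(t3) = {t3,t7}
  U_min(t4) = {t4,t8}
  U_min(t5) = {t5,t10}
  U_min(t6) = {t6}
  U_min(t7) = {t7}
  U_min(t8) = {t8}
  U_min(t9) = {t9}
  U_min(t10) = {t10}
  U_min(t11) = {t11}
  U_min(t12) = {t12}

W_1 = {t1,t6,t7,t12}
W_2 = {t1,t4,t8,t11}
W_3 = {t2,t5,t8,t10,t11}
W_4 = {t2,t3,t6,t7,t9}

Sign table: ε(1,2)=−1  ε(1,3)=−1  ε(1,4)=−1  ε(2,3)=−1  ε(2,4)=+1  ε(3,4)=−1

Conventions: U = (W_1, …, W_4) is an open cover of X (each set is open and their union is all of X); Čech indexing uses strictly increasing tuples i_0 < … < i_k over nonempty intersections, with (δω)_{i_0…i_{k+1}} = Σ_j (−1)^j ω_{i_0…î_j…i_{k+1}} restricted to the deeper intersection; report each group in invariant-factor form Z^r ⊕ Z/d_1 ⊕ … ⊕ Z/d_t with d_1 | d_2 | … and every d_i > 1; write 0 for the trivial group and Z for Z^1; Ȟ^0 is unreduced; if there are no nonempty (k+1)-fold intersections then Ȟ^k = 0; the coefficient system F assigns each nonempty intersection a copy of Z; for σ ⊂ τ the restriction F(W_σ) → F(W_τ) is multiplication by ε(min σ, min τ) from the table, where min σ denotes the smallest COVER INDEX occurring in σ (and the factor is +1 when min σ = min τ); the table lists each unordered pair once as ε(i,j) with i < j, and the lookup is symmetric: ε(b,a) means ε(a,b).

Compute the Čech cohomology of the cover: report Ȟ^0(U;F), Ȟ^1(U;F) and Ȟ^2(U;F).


Ȟ^0 ≅ Z; Ȟ^1 ≅ Z; Ȟ^2 ≅ 0

nonempty intersections:
  W12={t1} W14={t6,t7} W23={t8,t11} W34={t2}
C dims 4,4; δ0: rk 3, SNF 1^3
Ȟ^0: (4−3)−0=1 ⇒ Z
Ȟ^1: (4−0)−3=1 ⇒ Z
Ȟ^2: (0−0)−0=0 ⇒ 0


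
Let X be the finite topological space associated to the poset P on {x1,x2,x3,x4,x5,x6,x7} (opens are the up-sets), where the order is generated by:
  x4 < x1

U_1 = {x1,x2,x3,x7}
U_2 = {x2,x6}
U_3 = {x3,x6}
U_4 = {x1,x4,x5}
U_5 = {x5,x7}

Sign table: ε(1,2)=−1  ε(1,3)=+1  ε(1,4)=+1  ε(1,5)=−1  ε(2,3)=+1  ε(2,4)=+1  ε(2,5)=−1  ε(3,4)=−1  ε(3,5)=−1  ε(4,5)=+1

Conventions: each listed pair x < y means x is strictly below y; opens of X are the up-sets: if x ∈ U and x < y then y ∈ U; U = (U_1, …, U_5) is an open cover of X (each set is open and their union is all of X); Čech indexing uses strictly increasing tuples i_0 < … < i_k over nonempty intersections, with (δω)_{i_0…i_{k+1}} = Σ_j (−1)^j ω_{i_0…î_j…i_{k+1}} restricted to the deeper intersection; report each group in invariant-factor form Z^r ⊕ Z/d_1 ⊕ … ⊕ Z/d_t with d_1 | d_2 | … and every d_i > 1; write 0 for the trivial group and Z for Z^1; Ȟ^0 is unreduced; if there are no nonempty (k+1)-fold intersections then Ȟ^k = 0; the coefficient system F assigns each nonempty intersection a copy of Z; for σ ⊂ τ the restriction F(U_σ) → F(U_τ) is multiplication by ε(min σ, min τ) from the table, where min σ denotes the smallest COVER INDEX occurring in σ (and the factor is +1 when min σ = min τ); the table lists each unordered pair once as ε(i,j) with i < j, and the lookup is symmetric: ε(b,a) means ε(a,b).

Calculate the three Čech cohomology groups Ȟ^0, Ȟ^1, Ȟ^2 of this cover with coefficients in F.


Ȟ^0(U;F) ≅ 0,  Ȟ^1(U;F) ≅ Z ⊕ Z/2,  Ȟ^2(U;F) ≅ 0

intersection data:
  U12={x2} U13={x3} U14={x1} U15={x7} U23={x6} U45={x5}
C dims 5,6; δ0: rk 5, SNF 1^4·2
Ȟ^0 = (5 − 5) − 0 = 0, so Ȟ^0 ≅ 0
Ȟ^1 = (6 − 0) − 5 = 1 plus torsion [2], so Ȟ^1 ≅ Z ⊕ Z/2
Ȟ^2 = (0 − 0) − 0 = 0, so Ȟ^2 ≅ 0


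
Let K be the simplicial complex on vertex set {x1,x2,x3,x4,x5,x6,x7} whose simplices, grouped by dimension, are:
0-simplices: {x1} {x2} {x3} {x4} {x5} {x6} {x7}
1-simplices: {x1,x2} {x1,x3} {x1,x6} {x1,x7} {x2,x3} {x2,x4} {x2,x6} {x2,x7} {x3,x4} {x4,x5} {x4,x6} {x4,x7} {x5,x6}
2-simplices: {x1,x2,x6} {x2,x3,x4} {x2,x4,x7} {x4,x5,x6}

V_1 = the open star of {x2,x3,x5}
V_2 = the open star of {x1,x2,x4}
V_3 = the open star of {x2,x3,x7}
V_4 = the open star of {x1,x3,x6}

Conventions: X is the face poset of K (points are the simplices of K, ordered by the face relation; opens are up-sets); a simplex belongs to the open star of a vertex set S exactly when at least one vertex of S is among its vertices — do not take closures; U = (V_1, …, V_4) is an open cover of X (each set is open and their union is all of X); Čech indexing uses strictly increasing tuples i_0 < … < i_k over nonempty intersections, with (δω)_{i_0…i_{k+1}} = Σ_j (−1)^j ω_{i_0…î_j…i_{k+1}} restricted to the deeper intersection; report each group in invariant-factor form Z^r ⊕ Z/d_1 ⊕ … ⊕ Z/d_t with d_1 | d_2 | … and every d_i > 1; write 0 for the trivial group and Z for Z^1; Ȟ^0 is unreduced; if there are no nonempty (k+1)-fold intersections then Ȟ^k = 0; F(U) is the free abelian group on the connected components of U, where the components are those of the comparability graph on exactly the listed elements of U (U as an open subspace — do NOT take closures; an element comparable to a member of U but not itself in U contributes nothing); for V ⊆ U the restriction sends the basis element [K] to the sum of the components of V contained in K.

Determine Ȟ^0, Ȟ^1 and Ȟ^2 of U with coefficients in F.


cover nerve:
  V1={{x2},{x3},{x5},{x1,x2},{x1,x3},{x2,x3},{x2,x4},{x2,x6},{x2,x7},{x3,x4},{x4,x5},{x5,x6},{x1,x2,x6},{x2,x3,x4},{x2,x4,x7},{x4,x5,x6}} V2={{x1},{x2},{x4},{x1,x2},{x1,x3},{x1,x6},{x1,x7},{x2,x3},{x2,x4},{x2,x6},{x2,x7},{x3,x4},{x4,x5},{x4,x6},{x4,x7},{x1,x2,x6},{x2,x3,x4},{x2,x4,x7},{x4,x5,x6}} V3={{x2},{x3},{x7},{x1,x2},{x1,x3},{x1,x7},{x2,x3},{x2,x4},{x2,x6},{x2,x7},{x3,x4},{x4,x7},{x1,x2,x6},{x2,x3,x4},{x2,x4,x7}} V4={{x1},{x3},{x6},{x1,x2},{x1,x3},{x1,x6},{x1,x7},{x2,x3},{x2,x6},{x3,x4},{x4,x6},{x5,x6},{x1,x2,x6},{x2,x3,x4},{x4,x5,x6}}
  V12={{x2},{x1,x2},{x1,x3},{x2,x3},{x2,x4},{x2,x6},{x2,x7},{x3,x4},{x4,x5},{x1,x2,x6},{x2,x3,x4},{x2,x4,x7},{x4,x5,x6}} V13={{x2},{x3},{x1,x2},{x1,x3},{x2,x3},{x2,x4},{x2,x6},{x2,x7},{x3,x4},{x1,x2,x6},{x2,x3,x4},{x2,x4,x7}} V14={{x3},{x1,x2},{x1,x3},{x2,x3},{x2,x6},{x3,x4},{x5,x6},{x1,x2,x6},{x2,x3,x4},{x4,x5,x6}} V23={{x2},{x1,x2},{x1,x3},{x1,x7},{x2,x3},{x2,x4},{x2,x6},{x2,x7},{x3,x4},{x4,x7},{x1,x2,x6},{x2,x3,x4},{x2,x4,x7}} V24={{x1},{x1,x2},{x1,x3},{x1,x6},{x1,x7},{x2,x3},{x2,x6},{x3,x4},{x4,x6},{x1,x2,x6},{x2,x3,x4},{x4,x5,x6}} V34={{x3},{x1,x2},{x1,x3},{x1,x7},{x2,x3},{x2,x6},{x3,x4},{x1,x2,x6},{x2,x3,x4}}
  V123={{x2},{x1,x2},{x1,x3},{x2,x3},{x2,x4},{x2,x6},{x2,x7},{x3,x4},{x1,x2,x6},{x2,x3,x4},{x2,x4,x7}} V124={{x1,x2},{x1,x3},{x2,x3},{x2,x6},{x3,x4},{x1,x2,x6},{x2,x3,x4},{x4,x5,x6}} V134={{x3},{x1,x2},{x1,x3},{x2,x3},{x2,x6},{x3,x4},{x1,x2,x6},{x2,x3,x4}} V234={{x1,x2},{x1,x3},{x1,x7},{x2,x3},{x2,x6},{x3,x4},{x1,x2,x6},{x2,x3,x4}}
  V1234={{x1,x2},{x1,x3},{x2,x3},{x2,x6},{x3,x4},{x1,x2,x6},{x2,x3,x4}}
components per intersection:
  V1: {{x2},{x3},{x1,x2},{x1,x3},{x2,x3},{x2,x4},{x2,x6},{x2,x7},{x3,x4},{x1,x2,x6},{x2,x3,x4},{x2,x4,x7}} {{x5},{x4,x5},{x5,x6},{x4,x5,x6}}
  V2: {{x1},{x2},{x4},{x1,x2},{x1,x3},{x1,x6},{x1,x7},{x2,x3},{x2,x4},{x2,x6},{x2,x7},{x3,x4},{x4,x5},{x4,x6},{x4,x7},{x1,x2,x6},{x2,x3,x4},{x2,x4,x7},{x4,x5,x6}}
  V3: {{x2},{x3},{x7},{x1,x2},{x1,x3},{x1,x7},{x2,x3},{x2,x4},{x2,x6},{x2,x7},{x3,x4},{x4,x7},{x1,x2,x6},{x2,x3,x4},{x2,x4,x7}}
  V4: {{x1},{x3},{x6},{x1,x2},{x1,x3},{x1,x6},{x1,x7},{x2,x3},{x2,x6},{x3,x4},{x4,x6},{x5,x6},{x1,x2,x6},{x2,x3,x4},{x4,x5,x6}}
  V12: {{x2},{x1,x2},{x2,x3},{x2,x4},{x2,x6},{x2,x7},{x3,x4},{x1,x2,x6},{x2,x3,x4},{x2,x4,x7}} {{x1,x3}} {{x4,x5},{x4,x5,x6}}
  V13: {{x2},{x3},{x1,x2},{x1,x3},{x2,x3},{x2,x4},{x2,x6},{x2,x7},{x3,x4},{x1,x2,x6},{x2,x3,x4},{x2,x4,x7}}
  V14: {{x3},{x1,x3},{x2,x3},{x3,x4},{x2,x3,x4}} {{x1,x2},{x2,x6},{x1,x2,x6}} {{x5,x6},{x4,x5,x6}}
  V23: {{x2},{x1,x2},{x2,x3},{x2,x4},{x2,x6},{x2,x7},{x3,x4},{x4,x7},{x1,x2,x6},{x2,x3,x4},{x2,x4,x7}} {{x1,x3}} {{x1,x7}}
  V24: {{x1},{x1,x2},{x1,x3},{x1,x6},{x1,x7},{x2,x6},{x1,x2,x6}} {{x2,x3},{x3,x4},{x2,x3,x4}} {{x4,x6},{x4,x5,x6}}
  V34: {{x3},{x1,x3},{x2,x3},{x3,x4},{x2,x3,x4}} {{x1,x2},{x2,x6},{x1,x2,x6}} {{x1,x7}}
  V123: {{x2},{x1,x2},{x2,x3},{x2,x4},{x2,x6},{x2,x7},{x3,x4},{x1,x2,x6},{x2,x3,x4},{x2,x4,x7}} {{x1,x3}}
  V124: {{x1,x2},{x2,x6},{x1,x2,x6}} {{x1,x3}} {{x2,x3},{x3,x4},{x2,x3,x4}} {{x4,x5,x6}}
  V134: {{x3},{x1,x3},{x2,x3},{x3,x4},{x2,x3,x4}} {{x1,x2},{x2,x6},{x1,x2,x6}}
  V234: {{x1,x2},{x2,x6},{x1,x2,x6}} {{x1,x3}} {{x1,x7}} {{x2,x3},{x3,x4},{x2,x3,x4}}
  V1234: {{x1,x2},{x2,x6},{x1,x2,x6}} {{x1,x3}} {{x2,x3},{x3,x4},{x2,x3,x4}}
C dims 5,16,12,3; δ0: rk 4, SNF 1^4; δ1: rk 9, SNF 1^9; δ2: rk 3, SNF 1^3
Ȟ^0: (5−4)−0=1 ⇒ Z
Ȟ^1: (16−9)−4=3 ⇒ Z^3
Ȟ^2: (12−3)−9=0 ⇒ 0

Ȟ^0 = Z, Ȟ^1 = Z^3, Ȟ^2 = 0


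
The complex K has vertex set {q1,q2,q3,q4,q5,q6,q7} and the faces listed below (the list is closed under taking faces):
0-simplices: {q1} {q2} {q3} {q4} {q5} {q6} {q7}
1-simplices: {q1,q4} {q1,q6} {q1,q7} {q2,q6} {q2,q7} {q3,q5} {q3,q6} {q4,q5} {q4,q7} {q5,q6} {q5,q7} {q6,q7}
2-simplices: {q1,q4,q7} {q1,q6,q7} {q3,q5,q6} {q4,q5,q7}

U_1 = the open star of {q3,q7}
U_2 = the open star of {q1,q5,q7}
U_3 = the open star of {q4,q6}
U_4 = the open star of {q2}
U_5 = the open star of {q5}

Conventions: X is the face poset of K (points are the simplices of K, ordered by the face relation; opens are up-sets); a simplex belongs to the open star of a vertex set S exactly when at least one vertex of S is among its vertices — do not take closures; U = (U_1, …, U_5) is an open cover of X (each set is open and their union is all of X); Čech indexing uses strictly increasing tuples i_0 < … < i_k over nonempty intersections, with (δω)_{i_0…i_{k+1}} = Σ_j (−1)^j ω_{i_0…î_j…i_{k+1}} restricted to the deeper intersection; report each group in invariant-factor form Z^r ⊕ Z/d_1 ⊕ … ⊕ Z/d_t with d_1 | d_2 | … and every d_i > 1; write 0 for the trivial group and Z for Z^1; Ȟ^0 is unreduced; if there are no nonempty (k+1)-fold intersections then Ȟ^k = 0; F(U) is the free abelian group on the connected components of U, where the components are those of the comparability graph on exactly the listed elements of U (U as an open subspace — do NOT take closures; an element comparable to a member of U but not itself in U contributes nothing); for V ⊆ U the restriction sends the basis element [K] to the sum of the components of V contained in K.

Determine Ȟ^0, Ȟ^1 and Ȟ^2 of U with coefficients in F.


intersection data:
  U1={{q3},{q7},{q1,q7},{q2,q7},{q3,q5},{q3,q6},{q4,q7},{q5,q7},{q6,q7},{q1,q4,q7},{q1,q6,q7},{q3,q5,q6},{q4,q5,q7}} U2={{q1},{q5},{q7},{q1,q4},{q1,q6},{q1,q7},{q2,q7},{q3,q5},{q4,q5},{q4,q7},{q5,q6},{q5,q7},{q6,q7},{q1,q4,q7},{q1,q6,q7},{q3,q5,q6},{q4,q5,q7}} U3={{q4},{q6},{q1,q4},{q1,q6},{q2,q6},{q3,q6},{q4,q5},{q4,q7},{q5,q6},{q6,q7},{q1,q4,q7},{q1,q6,q7},{q3,q5,q6},{q4,q5,q7}} U4={{q2},{q2,q6},{q2,q7}} U5={{q5},{q3,q5},{q4,q5},{q5,q6},{q5,q7},{q3,q5,q6},{q4,q5,q7}}
  U12={{q7},{q1,q7},{q2,q7},{q3,q5},{q4,q7},{q5,q7},{q6,q7},{q1,q4,q7},{q1,q6,q7},{q3,q5,q6},{q4,q5,q7}} U13={{q3,q6},{q4,q7},{q6,q7},{q1,q4,q7},{q1,q6,q7},{q3,q5,q6},{q4,q5,q7}} U14={{q2,q7}} U15={{q3,q5},{q5,q7},{q3,q5,q6},{q4,q5,q7}} U23={{q1,q4},{q1,q6},{q4,q5},{q4,q7},{q5,q6},{q6,q7},{q1,q4,q7},{q1,q6,q7},{q3,q5,q6},{q4,q5,q7}} U24={{q2,q7}} U25={{q5},{q3,q5},{q4,q5},{q5,q6},{q5,q7},{q3,q5,q6},{q4,q5,q7}} U34={{q2,q6}} U35={{q4,q5},{q5,q6},{q3,q5,q6},{q4,q5,q7}}
  U123={{q4,q7},{q6,q7},{q1,q4,q7},{q1,q6,q7},{q3,q5,q6},{q4,q5,q7}} U124={{q2,q7}} U125={{q3,q5},{q5,q7},{q3,q5,q6},{q4,q5,q7}} U135={{q3,q5,q6},{q4,q5,q7}} U235={{q4,q5},{q5,q6},{q3,q5,q6},{q4,q5,q7}}
  U1235={{q3,q5,q6},{q4,q5,q7}}
components per intersection:
  U1: {{q3},{q3,q5},{q3,q6},{q3,q5,q6}} {{q7},{q1,q7},{q2,q7},{q4,q7},{q5,q7},{q6,q7},{q1,q4,q7},{q1,q6,q7},{q4,q5,q7}}
  U2: {{q1},{q5},{q7},{q1,q4},{q1,q6},{q1,q7},{q2,q7},{q3,q5},{q4,q5},{q4,q7},{q5,q6},{q5,q7},{q6,q7},{q1,q4,q7},{q1,q6,q7},{q3,q5,q6},{q4,q5,q7}}
  U3: {{q4},{q1,q4},{q4,q5},{q4,q7},{q1,q4,q7},{q4,q5,q7}} {{q6},{q1,q6},{q2,q6},{q3,q6},{q5,q6},{q6,q7},{q1,q6,q7},{q3,q5,q6}}
  U4: {{q2},{q2,q6},{q2,q7}}
  U5: {{q5},{q3,q5},{q4,q5},{q5,q6},{q5,q7},{q3,q5,q6},{q4,q5,q7}}
  U12: {{q7},{q1,q7},{q2,q7},{q4,q7},{q5,q7},{q6,q7},{q1,q4,q7},{q1,q6,q7},{q4,q5,q7}} {{q3,q5},{q3,q5,q6}}
  U13: {{q3,q6},{q3,q5,q6}} {{q4,q7},{q1,q4,q7},{q4,q5,q7}} {{q6,q7},{q1,q6,q7}}
  U14: {{q2,q7}}
  U15: {{q3,q5},{q3,q5,q6}} {{q5,q7},{q4,q5,q7}}
  U23: {{q1,q4},{q4,q5},{q4,q7},{q1,q4,q7},{q4,q5,q7}} {{q1,q6},{q6,q7},{q1,q6,q7}} {{q5,q6},{q3,q5,q6}}
  U24: {{q2,q7}}
  U25: {{q5},{q3,q5},{q4,q5},{q5,q6},{q5,q7},{q3,q5,q6},{q4,q5,q7}}
  U34: {{q2,q6}}
  U35: {{q4,q5},{q4,q5,q7}} {{q5,q6},{q3,q5,q6}}
  U123: {{q4,q7},{q1,q4,q7},{q4,q5,q7}} {{q6,q7},{q1,q6,q7}} {{q3,q5,q6}}
  U124: {{q2,q7}}
  U125: {{q3,q5},{q3,q5,q6}} {{q5,q7},{q4,q5,q7}}
  U135: {{q3,q5,q6}} {{q4,q5,q7}}
  U235: {{q4,q5},{q4,q5,q7}} {{q5,q6},{q3,q5,q6}}
  U1235: {{q3,q5,q6}} {{q4,q5,q7}}
C dims 7,16,10,2; δ0: rk 6, SNF 1^6; δ1: rk 8, SNF 1^8; δ2: rk 2, SNF 1^2
Ȟ^0 = (7 − 6) − 0 = 1, so Ȟ^0 ≅ Z
Ȟ^1 = (16 − 8) − 6 = 2, so Ȟ^1 ≅ Z^2
Ȟ^2 = (10 − 2) − 8 = 0, so Ȟ^2 ≅ 0

Ȟ^0(U;F) ≅ Z; Ȟ^1(U;F) ≅ Z^2; Ȟ^2(U;F) ≅ 0


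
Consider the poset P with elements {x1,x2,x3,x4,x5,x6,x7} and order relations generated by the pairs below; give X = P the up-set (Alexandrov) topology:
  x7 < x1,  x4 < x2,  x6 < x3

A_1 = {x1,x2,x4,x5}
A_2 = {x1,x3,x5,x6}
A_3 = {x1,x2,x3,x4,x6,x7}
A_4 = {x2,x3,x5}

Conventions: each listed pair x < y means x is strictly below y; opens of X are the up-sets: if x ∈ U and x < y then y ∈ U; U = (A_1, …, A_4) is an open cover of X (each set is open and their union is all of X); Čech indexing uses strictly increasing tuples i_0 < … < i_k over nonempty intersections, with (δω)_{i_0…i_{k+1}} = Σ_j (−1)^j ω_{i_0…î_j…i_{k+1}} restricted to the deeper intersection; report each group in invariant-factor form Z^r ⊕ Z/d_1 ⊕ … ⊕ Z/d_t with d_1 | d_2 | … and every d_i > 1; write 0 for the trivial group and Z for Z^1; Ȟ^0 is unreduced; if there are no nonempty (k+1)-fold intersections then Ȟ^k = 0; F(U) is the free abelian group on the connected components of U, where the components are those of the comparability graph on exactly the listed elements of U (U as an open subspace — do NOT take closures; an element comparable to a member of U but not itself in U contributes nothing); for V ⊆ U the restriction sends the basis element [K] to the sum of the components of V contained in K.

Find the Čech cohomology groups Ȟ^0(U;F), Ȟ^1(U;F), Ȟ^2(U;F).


Ȟ^0 ≅ Z^4; Ȟ^1 ≅ 0; Ȟ^2 ≅ 0

nerve simplices:
  A12={x1,x5} A13={x1,x2,x4} A14={x2,x5} A23={x1,x3,x6} A24={x3,x5} A34={x2,x3}
  A123={x1} A124={x5} A134={x2} A234={x3}
components per intersection:
  A1: {x1} {x2,x4} {x5}
  A2: {x1} {x3,x6} {x5}
  A3: {x1,x7} {x2,x4} {x3,x6}
  A4: {x2} {x3} {x5}
  A12: {x1} {x5}
  A13: {x1} {x2,x4}
  A14: {x2} {x5}
  A23: {x1} {x3,x6}
  A24: {x3} {x5}
  A34: {x2} {x3}
  A123: {x1}
  A124: {x5}
  A134: {x2}
  A234: {x3}
C dims 12,12,4; δ0: rk 8, SNF 1^8; δ1: rk 4, SNF 1^4
degree 0: 12−8−0 = 4 → Ȟ^0 ≅ Z^4
degree 1: 12−4−8 = 0 → Ȟ^1 ≅ 0
degree 2: 4−0−4 = 0 → Ȟ^2 ≅ 0


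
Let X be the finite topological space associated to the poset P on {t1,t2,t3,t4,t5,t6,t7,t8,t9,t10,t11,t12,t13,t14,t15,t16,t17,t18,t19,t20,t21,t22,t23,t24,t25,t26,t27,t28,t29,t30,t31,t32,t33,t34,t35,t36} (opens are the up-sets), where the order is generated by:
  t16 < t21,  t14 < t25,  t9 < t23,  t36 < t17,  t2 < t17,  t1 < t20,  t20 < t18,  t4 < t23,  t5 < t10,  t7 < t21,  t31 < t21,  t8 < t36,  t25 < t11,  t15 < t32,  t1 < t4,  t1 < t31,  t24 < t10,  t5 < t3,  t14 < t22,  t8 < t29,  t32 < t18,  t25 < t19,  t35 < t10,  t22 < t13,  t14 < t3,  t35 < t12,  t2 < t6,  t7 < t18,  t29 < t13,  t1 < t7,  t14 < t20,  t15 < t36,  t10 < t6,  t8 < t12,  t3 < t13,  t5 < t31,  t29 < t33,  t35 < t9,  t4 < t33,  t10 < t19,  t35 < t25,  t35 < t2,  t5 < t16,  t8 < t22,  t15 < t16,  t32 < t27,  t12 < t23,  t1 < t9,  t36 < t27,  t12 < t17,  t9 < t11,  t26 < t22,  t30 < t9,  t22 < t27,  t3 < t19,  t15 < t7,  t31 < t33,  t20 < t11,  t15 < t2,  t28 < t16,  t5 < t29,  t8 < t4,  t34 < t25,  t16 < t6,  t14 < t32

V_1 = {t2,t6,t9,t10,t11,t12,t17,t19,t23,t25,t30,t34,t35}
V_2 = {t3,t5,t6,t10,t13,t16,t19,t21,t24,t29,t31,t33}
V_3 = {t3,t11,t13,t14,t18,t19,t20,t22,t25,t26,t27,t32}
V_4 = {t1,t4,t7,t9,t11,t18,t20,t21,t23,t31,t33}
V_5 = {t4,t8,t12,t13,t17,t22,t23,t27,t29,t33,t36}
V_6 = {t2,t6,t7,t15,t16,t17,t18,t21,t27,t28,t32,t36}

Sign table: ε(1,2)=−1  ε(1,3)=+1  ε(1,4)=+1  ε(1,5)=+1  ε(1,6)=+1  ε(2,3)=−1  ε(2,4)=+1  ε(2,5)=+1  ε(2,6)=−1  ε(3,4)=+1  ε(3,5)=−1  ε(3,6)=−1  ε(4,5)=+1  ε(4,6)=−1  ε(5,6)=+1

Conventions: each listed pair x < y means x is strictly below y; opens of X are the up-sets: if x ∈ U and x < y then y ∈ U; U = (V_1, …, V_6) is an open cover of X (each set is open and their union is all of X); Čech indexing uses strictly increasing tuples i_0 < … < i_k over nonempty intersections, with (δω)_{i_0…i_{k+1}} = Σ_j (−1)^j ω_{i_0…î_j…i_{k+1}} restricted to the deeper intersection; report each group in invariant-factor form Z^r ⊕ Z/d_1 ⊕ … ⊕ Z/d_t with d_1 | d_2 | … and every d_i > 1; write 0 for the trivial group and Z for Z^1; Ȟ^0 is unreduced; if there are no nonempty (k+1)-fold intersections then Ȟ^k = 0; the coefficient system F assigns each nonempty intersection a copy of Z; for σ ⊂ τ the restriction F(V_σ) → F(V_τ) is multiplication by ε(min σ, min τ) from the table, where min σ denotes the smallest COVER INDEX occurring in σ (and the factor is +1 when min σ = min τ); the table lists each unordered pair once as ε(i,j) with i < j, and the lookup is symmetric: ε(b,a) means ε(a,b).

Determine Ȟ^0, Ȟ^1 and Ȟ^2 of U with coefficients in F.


nerve of the cover:
  V12={t6,t10,t19} V13={t11,t19,t25} V14={t9,t11,t23} V15={t12,t17,t23} V16={t2,t6,t17} V23={t3,t13,t19} V24={t21,t31,t33} V25={t13,t29,t33} V26={t6,t16,t21} V34={t11,t18,t20} V35={t13,t22,t27} V36={t18,t27,t32} V45={t4,t23,t33} V46={t7,t18,t21} V56={t17,t27,t36}
  V123={t19} V126={t6} V134={t11} V145={t23} V156={t17} V235={t13} V245={t33} V246={t21} V346={t18} V356={t27}
C dims 6,15,10; δ0: rk 6, SNF 1^5·2; δ1: rk 9, SNF 1^9
Ȟ^0 = (6 − 6) − 0 = 0, so Ȟ^0 ≅ 0
Ȟ^1 = (15 − 9) − 6 = 0 plus torsion [2], so Ȟ^1 ≅ Z/2
Ȟ^2 = (10 − 0) − 9 = 1, so Ȟ^2 ≅ Z

Ȟ^0 ≅ 0, Ȟ^1 ≅ Z/2, Ȟ^2 ≅ Z


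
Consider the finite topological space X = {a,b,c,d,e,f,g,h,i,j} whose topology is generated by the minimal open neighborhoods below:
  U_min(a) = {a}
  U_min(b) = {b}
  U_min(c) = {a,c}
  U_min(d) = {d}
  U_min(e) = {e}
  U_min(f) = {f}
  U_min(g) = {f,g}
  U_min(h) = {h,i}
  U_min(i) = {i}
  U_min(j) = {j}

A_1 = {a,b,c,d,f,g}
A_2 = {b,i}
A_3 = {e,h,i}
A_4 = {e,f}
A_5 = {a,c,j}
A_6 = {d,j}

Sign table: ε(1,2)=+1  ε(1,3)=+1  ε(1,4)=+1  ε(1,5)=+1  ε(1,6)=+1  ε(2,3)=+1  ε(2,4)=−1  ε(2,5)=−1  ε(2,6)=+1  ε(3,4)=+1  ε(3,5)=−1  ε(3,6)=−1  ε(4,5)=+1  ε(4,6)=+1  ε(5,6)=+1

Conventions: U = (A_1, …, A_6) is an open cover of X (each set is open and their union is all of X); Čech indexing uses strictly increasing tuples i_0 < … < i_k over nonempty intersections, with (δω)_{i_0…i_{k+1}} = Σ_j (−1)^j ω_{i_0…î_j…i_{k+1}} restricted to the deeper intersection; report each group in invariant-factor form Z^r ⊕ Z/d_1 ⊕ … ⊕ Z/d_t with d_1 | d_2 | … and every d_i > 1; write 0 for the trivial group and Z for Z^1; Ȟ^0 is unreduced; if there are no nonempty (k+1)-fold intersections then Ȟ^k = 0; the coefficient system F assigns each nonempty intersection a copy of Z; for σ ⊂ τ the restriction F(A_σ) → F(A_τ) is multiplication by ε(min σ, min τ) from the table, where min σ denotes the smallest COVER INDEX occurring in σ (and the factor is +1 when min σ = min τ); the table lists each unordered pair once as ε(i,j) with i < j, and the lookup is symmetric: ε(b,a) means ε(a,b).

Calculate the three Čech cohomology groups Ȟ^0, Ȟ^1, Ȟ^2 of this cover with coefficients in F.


Ȟ^0(U;F) ≅ Z, Ȟ^1(U;F) ≅ Z^2 and Ȟ^2(U;F) ≅ 0

nonempty intersections:
  A12={b} A14={f} A15={a,c} A16={d} A23={i} A34={e} A56={j}
C dims 6,7; δ0: rk 5, SNF 1^5
Ȟ^0: (6−5)−0=1 ⇒ Z
Ȟ^1: (7−0)−5=2 ⇒ Z^2
Ȟ^2: (0−0)−0=0 ⇒ 0


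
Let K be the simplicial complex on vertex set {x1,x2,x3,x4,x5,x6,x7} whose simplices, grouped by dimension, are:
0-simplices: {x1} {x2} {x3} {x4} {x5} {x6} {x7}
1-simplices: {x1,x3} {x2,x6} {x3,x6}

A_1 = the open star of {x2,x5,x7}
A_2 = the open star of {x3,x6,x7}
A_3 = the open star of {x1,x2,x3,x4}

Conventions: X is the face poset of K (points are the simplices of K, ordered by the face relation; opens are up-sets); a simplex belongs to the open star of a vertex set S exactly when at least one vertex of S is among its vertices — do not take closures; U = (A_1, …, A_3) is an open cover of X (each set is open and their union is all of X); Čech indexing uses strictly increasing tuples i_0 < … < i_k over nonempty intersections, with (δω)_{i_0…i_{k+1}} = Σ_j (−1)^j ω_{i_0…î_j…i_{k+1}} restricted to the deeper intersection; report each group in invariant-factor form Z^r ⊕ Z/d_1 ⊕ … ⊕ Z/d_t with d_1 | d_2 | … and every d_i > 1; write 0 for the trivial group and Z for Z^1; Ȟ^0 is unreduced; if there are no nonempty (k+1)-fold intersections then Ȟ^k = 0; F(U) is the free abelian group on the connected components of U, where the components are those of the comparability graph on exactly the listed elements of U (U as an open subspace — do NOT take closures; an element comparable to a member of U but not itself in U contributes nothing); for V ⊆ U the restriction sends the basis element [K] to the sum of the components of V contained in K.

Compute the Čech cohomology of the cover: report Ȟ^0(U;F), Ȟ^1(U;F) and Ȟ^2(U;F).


Ȟ^0 = Z^4,  Ȟ^1 = 0,  Ȟ^2 = 0

nerve simplices:
  A1={{x2},{x5},{x7},{x2,x6}} A2={{x3},{x6},{x7},{x1,x3},{x2,x6},{x3,x6}} A3={{x1},{x2},{x3},{x4},{x1,x3},{x2,x6},{x3,x6}}
  A12={{x7},{x2,x6}} A13={{x2},{x2,x6}} A23={{x3},{x1,x3},{x2,x6},{x3,x6}}
  A123={{x2,x6}}
components per intersection:
  A1: {{x2},{x2,x6}} {{x5}} {{x7}}
  A2: {{x3},{x6},{x1,x3},{x2,x6},{x3,x6}} {{x7}}
  A3: {{x1},{x3},{x1,x3},{x3,x6}} {{x2},{x2,x6}} {{x4}}
  A12: {{x7}} {{x2,x6}}
  A13: {{x2},{x2,x6}}
  A23: {{x3},{x1,x3},{x3,x6}} {{x2,x6}}
  A123: {{x2,x6}}
C dims 8,5,1; δ0: rk 4, SNF 1^4; δ1: rk 1, SNF 1^1
degree 0: 8−4−0 = 4 → Ȟ^0 ≅ Z^4
degree 1: 5−1−4 = 0 → Ȟ^1 ≅ 0
degree 2: 1−0−1 = 0 → Ȟ^2 ≅ 0


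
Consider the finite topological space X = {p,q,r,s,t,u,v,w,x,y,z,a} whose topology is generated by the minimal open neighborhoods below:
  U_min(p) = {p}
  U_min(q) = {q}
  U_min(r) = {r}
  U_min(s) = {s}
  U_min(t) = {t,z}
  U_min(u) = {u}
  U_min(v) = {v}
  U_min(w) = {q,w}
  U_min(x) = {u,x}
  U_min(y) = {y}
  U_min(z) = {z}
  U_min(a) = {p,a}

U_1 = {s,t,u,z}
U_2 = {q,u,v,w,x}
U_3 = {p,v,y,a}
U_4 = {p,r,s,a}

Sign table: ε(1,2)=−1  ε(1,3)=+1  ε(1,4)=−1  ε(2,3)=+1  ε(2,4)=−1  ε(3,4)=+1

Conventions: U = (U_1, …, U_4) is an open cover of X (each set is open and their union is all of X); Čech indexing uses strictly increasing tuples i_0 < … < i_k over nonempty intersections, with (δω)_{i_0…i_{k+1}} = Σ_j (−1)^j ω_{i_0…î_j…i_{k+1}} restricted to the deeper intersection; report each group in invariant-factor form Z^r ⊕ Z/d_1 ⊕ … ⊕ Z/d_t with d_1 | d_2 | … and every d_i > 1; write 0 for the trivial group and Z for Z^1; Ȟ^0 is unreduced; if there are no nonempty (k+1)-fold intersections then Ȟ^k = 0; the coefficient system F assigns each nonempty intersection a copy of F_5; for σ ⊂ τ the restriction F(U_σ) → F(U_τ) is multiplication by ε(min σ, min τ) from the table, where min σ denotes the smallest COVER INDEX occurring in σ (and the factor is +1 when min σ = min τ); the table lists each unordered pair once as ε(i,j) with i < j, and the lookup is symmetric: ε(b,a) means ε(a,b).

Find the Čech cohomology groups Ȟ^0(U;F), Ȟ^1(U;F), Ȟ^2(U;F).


nonempty overlaps:
  U12={u} U14={s} U23={v} U34={p,a}
C dims 4,4; δ0: rk_F5 3
degree 0: 4−3−0 = 1 → Ȟ^0 ≅ Z/5
degree 1: 4−0−3 = 1 → Ȟ^1 ≅ Z/5
degree 2: 0−0−0 = 0 → Ȟ^2 ≅ 0

Ȟ^0 ≅ Z/5, Ȟ^1 ≅ Z/5, Ȟ^2 ≅ 0


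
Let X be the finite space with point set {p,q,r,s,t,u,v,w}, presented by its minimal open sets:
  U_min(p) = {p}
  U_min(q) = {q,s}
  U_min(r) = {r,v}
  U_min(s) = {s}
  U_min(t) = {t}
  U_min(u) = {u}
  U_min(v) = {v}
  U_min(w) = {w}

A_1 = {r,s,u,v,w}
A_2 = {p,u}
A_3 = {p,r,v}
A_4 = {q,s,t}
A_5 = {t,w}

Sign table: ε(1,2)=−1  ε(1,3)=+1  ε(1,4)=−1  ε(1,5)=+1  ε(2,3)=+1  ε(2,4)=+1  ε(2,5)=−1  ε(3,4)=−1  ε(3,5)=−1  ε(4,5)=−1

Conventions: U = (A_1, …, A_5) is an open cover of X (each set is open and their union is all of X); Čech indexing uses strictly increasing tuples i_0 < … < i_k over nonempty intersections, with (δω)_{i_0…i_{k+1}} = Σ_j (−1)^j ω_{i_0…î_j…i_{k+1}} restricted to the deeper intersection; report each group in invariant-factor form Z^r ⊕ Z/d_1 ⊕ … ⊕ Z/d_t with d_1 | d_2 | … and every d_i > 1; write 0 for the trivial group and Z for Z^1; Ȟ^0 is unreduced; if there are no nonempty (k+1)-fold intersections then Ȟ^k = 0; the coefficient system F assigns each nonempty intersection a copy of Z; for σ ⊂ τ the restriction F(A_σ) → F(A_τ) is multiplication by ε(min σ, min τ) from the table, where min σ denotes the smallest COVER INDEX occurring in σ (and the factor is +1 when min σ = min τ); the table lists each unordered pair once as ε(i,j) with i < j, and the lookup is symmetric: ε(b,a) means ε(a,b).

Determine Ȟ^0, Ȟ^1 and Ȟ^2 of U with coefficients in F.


nerve simplices:
  A12={u} A13={r,v} A14={s} A15={w} A23={p} A45={t}
C dims 5,6; δ0: rk 5, SNF 1^4·2
degree 0: 5−5−0 = 0 → Ȟ^0 ≅ 0
degree 1: 6−0−5 = 1 plus torsion [2] → Ȟ^1 ≅ Z ⊕ Z/2
degree 2: 0−0−0 = 0 → Ȟ^2 ≅ 0

Ȟ^0 = 0; Ȟ^1 = Z ⊕ Z/2; Ȟ^2 = 0


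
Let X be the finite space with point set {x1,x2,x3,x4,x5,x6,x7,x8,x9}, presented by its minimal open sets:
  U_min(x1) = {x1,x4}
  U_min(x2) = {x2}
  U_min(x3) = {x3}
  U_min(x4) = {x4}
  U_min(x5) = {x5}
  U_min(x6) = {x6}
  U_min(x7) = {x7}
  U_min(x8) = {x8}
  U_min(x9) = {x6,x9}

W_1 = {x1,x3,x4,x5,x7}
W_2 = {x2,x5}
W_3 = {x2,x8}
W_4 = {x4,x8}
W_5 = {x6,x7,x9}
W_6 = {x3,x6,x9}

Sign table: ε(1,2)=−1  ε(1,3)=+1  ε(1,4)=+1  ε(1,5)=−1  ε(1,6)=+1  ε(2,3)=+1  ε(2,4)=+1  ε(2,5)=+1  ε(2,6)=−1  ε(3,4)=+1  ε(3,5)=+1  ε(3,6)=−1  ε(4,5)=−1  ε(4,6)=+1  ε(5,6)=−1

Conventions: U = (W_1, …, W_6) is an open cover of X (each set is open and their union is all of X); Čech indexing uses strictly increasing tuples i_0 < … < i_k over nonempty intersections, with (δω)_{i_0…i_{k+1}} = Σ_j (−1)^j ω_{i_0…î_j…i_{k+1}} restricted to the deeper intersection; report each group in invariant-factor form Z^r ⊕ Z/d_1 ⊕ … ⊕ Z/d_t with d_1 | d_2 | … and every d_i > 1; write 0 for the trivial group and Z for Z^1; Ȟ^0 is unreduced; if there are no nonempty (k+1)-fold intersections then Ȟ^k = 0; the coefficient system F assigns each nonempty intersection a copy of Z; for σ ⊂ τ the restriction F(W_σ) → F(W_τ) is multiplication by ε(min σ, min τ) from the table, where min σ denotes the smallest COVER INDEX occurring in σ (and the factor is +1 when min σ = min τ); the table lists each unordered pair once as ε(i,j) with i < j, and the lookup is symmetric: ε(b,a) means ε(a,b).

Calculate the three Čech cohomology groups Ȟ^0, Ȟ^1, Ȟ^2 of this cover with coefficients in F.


Ȟ^0 ≅ 0,  Ȟ^1 ≅ Z ⊕ Z/2,  Ȟ^2 ≅ 0

cover nerve:
  W12={x5} W14={x4} W15={x7} W16={x3} W23={x2} W34={x8} W56={x6,x9}
C dims 6,7; δ0: rk 6, SNF 1^5·2
Ȟ^0: (6−6)−0=0 ⇒ 0
Ȟ^1: (7−0)−6=1 plus torsion [2] ⇒ Z ⊕ Z/2
Ȟ^2: (0−0)−0=0 ⇒ 0


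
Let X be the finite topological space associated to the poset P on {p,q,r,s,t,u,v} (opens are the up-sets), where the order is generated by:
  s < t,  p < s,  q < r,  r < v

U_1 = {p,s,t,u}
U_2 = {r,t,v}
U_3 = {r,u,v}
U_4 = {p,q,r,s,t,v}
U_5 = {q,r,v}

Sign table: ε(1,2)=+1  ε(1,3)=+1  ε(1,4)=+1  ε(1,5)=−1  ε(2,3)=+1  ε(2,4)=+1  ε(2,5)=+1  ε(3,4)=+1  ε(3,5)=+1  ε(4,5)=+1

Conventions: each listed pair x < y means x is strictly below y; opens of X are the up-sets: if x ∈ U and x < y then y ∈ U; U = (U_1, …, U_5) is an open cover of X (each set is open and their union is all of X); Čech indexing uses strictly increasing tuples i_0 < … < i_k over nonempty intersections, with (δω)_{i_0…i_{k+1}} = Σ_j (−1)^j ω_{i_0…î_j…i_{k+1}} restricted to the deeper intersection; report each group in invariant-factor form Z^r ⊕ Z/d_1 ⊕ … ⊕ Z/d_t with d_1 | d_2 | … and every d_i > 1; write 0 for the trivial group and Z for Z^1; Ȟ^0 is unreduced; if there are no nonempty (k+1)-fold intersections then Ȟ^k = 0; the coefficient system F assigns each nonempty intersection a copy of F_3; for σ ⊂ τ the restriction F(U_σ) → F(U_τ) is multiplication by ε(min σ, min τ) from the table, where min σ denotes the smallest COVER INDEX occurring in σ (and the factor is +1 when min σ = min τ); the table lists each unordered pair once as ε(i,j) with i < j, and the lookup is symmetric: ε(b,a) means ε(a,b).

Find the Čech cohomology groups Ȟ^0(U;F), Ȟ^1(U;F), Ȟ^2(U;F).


cover nerve:
  U12={t} U13={u} U14={p,s,t} U23={r,v} U24={r,t,v} U25={r,v} U34={r,v} U35={r,v} U45={q,r,v}
  U124={t} U234={r,v} U235={r,v} U245={r,v} U345={r,v}
  U2345={r,v}
C dims 5,9,5,1; δ0: rk_F3 4; δ1: rk_F3 4; δ2: rk_F3 1
Ȟ^0: (5−4)−0=1 ⇒ Z/3
Ȟ^1: (9−4)−4=1 ⇒ Z/3
Ȟ^2: (5−1)−4=0 ⇒ 0

Ȟ^0 = Z/3; Ȟ^1 = Z/3; Ȟ^2 = 0


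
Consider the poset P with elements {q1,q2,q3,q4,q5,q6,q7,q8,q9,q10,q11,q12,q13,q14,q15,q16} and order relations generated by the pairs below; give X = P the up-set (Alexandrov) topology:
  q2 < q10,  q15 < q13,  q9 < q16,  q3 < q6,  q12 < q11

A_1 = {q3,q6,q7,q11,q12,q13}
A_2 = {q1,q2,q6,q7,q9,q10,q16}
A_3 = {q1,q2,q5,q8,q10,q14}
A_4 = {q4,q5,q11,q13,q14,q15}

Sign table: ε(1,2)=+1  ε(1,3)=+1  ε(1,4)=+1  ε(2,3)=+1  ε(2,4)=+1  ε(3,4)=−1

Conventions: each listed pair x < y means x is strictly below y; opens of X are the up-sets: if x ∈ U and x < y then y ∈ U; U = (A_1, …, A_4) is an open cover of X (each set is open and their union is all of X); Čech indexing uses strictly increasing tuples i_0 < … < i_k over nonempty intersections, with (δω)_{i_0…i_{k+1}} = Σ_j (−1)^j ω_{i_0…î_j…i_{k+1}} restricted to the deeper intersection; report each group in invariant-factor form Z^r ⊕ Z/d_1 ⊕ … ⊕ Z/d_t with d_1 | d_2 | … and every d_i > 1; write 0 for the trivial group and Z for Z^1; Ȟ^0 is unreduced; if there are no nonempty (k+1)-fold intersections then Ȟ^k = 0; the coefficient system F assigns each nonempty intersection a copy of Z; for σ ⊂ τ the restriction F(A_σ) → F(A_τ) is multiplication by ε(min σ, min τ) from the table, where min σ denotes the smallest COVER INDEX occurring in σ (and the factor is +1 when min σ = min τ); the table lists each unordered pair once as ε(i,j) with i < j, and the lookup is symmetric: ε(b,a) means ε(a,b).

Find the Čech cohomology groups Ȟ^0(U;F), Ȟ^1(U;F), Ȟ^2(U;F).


Ȟ^0 ≅ 0, Ȟ^1 ≅ Z/2 and Ȟ^2 ≅ 0

intersection data:
  A12={q6,q7} A14={q11,q13} A23={q1,q2,q10} A34={q5,q14}
C dims 4,4; δ0: rk 4, SNF 1^3·2
Ȟ^0 = (4 − 4) − 0 = 0, so Ȟ^0 ≅ 0
Ȟ^1 = (4 − 0) − 4 = 0 plus torsion [2], so Ȟ^1 ≅ Z/2
Ȟ^2 = (0 − 0) − 0 = 0, so Ȟ^2 ≅ 0


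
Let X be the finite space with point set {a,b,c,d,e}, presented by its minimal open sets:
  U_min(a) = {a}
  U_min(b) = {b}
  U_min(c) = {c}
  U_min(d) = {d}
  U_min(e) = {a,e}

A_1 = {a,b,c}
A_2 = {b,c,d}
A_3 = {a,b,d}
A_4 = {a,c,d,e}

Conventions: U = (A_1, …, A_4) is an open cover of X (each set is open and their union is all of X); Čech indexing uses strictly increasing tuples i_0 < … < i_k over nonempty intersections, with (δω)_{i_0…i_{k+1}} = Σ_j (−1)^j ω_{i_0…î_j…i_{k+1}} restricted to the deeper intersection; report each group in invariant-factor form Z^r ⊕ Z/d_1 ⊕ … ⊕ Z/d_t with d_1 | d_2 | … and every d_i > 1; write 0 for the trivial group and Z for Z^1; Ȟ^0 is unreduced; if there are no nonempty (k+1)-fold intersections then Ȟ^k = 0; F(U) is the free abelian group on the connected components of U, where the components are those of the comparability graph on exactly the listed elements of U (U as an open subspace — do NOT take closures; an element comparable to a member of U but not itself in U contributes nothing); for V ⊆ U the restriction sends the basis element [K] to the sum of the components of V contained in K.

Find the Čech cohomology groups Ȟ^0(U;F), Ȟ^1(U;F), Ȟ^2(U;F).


intersection data:
  A12={b,c} A13={a,b} A14={a,c} A23={b,d} A24={c,d} A34={a,d}
  A123={b} A124={c} A134={a} A234={d}
components per intersection:
  A1: {a} {b} {c}
  A2: {b} {c} {d}
  A3: {a} {b} {d}
  A4: {a,e} {c} {d}
  A12: {b} {c}
  A13: {a} {b}
  A14: {a} {c}
  A23: {b} {d}
  A24: {c} {d}
  A34: {a} {d}
  A123: {b}
  A124: {c}
  A134: {a}
  A234: {d}
C dims 12,12,4; δ0: rk 8, SNF 1^8; δ1: rk 4, SNF 1^4
Ȟ^0 = (12 − 8) − 0 = 4, so Ȟ^0 ≅ Z^4
Ȟ^1 = (12 − 4) − 8 = 0, so Ȟ^1 ≅ 0
Ȟ^2 = (4 − 0) − 4 = 0, so Ȟ^2 ≅ 0

Ȟ^0 = Z^4, Ȟ^1 = 0 and Ȟ^2 = 0


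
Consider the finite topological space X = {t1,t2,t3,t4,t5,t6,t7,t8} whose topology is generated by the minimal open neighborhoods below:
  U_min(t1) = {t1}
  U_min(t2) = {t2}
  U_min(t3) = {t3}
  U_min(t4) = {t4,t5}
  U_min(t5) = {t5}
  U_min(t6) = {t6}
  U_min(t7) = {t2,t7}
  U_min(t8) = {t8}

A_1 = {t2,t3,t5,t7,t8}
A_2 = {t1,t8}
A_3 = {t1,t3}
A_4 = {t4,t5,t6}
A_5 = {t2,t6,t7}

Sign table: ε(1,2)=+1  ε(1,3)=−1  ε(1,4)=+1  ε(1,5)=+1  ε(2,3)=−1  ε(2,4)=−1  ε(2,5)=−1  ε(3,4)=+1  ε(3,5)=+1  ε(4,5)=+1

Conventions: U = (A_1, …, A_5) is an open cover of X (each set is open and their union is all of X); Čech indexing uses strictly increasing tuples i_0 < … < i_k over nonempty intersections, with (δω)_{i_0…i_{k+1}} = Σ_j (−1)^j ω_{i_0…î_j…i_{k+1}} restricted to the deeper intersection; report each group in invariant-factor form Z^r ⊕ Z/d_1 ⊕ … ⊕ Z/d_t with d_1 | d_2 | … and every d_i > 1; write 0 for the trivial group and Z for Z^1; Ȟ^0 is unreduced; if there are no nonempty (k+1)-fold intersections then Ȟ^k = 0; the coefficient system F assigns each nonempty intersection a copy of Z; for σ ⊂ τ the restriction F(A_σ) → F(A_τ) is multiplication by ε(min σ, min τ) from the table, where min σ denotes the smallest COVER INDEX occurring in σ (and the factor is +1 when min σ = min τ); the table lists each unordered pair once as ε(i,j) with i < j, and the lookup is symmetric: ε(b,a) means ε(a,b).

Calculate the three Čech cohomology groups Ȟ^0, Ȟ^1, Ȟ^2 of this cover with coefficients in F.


Ȟ^0 = Z,  Ȟ^1 = Z^2,  Ȟ^2 = 0

intersection data:
  A12={t8} A13={t3} A14={t5} A15={t2,t7} A23={t1} A45={t6}
C dims 5,6; δ0: rk 4, SNF 1^4
Ȟ^0 = (5 − 4) − 0 = 1, so Ȟ^0 ≅ Z
Ȟ^1 = (6 − 0) − 4 = 2, so Ȟ^1 ≅ Z^2
Ȟ^2 = (0 − 0) − 0 = 0, so Ȟ^2 ≅ 0


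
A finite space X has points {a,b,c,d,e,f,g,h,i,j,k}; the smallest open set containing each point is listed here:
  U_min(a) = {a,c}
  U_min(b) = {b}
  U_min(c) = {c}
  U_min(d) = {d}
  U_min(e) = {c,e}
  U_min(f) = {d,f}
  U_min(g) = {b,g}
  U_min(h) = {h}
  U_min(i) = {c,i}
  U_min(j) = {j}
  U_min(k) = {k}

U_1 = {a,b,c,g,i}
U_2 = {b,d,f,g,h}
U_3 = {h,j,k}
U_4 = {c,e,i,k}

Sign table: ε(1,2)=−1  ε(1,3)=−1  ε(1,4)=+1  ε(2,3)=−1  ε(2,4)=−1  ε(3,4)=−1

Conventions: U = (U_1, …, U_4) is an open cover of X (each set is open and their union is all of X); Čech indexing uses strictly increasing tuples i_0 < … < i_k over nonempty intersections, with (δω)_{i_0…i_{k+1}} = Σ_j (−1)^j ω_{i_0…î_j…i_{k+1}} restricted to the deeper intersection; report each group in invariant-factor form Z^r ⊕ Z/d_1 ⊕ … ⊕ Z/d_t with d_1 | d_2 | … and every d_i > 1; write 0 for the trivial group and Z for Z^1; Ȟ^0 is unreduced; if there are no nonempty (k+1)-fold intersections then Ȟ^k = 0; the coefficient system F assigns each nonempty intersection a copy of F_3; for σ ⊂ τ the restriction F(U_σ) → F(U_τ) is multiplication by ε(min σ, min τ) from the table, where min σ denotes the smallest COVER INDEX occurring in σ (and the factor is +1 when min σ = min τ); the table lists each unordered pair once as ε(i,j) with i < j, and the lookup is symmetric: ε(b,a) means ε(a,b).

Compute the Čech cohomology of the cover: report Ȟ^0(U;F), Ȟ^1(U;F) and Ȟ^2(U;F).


Ȟ^0 ≅ 0, Ȟ^1 ≅ 0 and Ȟ^2 ≅ 0

nonempty intersections:
  U12={b,g} U14={c,i} U23={h} U34={k}
C dims 4,4; δ0: rk_F3 4
Ȟ^0: (4−4)−0=0 ⇒ 0
Ȟ^1: (4−0)−4=0 ⇒ 0
Ȟ^2: (0−0)−0=0 ⇒ 0
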